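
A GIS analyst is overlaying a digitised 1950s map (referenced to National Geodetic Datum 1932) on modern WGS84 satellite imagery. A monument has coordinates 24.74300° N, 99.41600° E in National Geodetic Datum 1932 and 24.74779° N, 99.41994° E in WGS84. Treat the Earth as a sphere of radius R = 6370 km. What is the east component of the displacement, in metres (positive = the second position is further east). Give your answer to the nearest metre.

ΔE = 398 m

Δφ = 24.74779° − 24.74300° = +0.00479°; Δλ = 99.41994° − 99.41600° = +0.00394°.
1° along a meridian = πR/180 = 111177 m.
ΔN = Δφ × 111177 = 532.5 m; ΔE = Δλ × 111177 × cos(24.74300°) = +0.00394 × 111177 × 0.908194 = 397.8 m.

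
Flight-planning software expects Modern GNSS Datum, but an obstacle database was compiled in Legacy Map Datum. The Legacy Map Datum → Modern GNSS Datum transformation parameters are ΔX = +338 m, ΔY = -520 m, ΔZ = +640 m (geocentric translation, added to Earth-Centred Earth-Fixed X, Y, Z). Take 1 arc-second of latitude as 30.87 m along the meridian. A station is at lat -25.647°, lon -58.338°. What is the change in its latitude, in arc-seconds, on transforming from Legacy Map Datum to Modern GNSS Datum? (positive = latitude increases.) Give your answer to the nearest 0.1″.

Δφ = 27.4″

sin φ = -0.432825, cos φ = 0.901478, sin λ = -0.851159, cos λ = 0.524907.
North component: ΔN = −sin φ cos λ·ΔX − sin φ sin λ·ΔY + cos φ·ΔZ = −(-0.432825)(0.524907)(338) − (-0.432825)(-0.851159)(-520) + (0.901478)(640) = 845.31 m.
1° of latitude spans 3600 × 30.87 = 111132 m, so Δφ = 845.31 / 111132 × 3600 = 27.383″.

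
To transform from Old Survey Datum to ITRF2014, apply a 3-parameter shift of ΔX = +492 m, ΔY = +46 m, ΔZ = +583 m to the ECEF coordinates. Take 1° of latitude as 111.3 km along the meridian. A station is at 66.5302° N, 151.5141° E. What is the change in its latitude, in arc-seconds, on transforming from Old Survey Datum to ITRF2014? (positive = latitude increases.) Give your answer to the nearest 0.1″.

sin φ = 0.917270, cos φ = 0.398266, sin λ = 0.476942, cos λ = -0.878935.
North component: ΔN = −sin φ cos λ·ΔX − sin φ sin λ·ΔY + cos φ·ΔZ = −(0.917270)(-0.878935)(492) − (0.917270)(0.476942)(46) + (0.398266)(583) = 608.72 m.
1° of latitude spans 111300 m, so Δφ = 608.72 / 111300 × 3600 = 19.689″.

Δφ = 19.7″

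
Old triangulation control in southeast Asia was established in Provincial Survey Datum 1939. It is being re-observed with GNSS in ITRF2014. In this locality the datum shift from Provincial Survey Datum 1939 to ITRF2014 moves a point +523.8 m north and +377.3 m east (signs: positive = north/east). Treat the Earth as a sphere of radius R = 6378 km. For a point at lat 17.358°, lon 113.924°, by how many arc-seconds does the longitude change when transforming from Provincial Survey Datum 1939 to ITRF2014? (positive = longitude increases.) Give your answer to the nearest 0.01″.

Δλ = 12.78″

At latitude 17.358°, cos φ = 0.954459.
One radian of longitude at latitude φ spans R cos φ, so Δλ = ΔE / (R cos φ) = 377.3 / (6378000 × 0.954459) = 6.1979e-05 rad = 12.784″.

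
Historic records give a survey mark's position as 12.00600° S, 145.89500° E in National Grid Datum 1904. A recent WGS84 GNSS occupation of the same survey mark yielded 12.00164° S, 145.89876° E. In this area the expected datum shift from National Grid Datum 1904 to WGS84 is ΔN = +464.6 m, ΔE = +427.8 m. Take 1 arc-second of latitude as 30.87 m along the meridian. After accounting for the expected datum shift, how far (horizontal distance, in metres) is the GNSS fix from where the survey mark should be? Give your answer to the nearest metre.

28 m

Observed coordinate differences: Δφ = +0.00436°, Δλ = +0.00376°.
Converting to metres (1° lat = 111132 m, cos φ = 0.978126): observed ΔN = 484.5 m, observed ΔE = 408.7 m.
Subtracting the expected shift leaves a residual of 484.5 − (464.6) = 19.9 m north and 408.7 − (427.8) = -19.1 m east.
Residual distance = √(19.9² + (-19.1)²) = 27.6 m.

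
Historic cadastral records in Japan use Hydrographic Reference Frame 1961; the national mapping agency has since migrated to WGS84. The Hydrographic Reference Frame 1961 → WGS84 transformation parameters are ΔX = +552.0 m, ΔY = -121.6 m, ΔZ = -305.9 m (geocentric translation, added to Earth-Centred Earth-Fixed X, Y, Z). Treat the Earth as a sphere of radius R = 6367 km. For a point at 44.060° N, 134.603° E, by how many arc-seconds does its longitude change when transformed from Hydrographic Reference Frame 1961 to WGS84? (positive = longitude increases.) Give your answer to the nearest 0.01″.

Δλ = -13.87″

sin φ = 0.695411, cos φ = 0.718612, sin λ = 0.711989, cos λ = -0.702190.
East component: ΔE = −sin λ·ΔX + cos λ·ΔY = −(0.711989)(552.0) + (-0.702190)(-121.6) = -307.63 m.
1° of latitude spans πR/180 = 111125 m; at latitude φ, 1° of longitude spans that × cos φ = 79855.8 m, so Δλ = -307.63 / 79855.8 × 3600 = -13.868″.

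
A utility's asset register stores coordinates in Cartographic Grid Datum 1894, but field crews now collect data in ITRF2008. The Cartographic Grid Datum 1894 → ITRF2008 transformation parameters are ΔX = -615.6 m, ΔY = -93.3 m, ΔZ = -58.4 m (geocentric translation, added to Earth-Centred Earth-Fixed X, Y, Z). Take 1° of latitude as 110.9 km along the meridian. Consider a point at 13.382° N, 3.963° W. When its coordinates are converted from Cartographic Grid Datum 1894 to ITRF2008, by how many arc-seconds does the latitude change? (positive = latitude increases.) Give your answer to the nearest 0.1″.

sin φ = 0.231442, cos φ = 0.972849, sin λ = -0.069112, cos λ = 0.997609.
North component: ΔN = −sin φ cos λ·ΔX − sin φ sin λ·ΔY + cos φ·ΔZ = −(0.231442)(0.997609)(-615.6) − (0.231442)(-0.069112)(-93.3) + (0.972849)(-58.4) = 83.83 m.
1° of latitude spans 110900 m, so Δφ = 83.83 / 110900 × 3600 = 2.721″.

Δφ = 2.7″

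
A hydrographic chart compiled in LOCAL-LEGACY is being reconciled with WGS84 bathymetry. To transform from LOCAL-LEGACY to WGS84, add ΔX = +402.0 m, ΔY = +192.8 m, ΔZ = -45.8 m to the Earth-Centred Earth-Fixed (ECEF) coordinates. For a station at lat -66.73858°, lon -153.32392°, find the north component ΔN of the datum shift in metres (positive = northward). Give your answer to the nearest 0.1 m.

ΔN = -427.6 m

At φ = -66.73858°, λ = -153.32392°: sin φ = -0.918713, cos φ = 0.394927, sin λ = -0.448946, cos λ = -0.893559.
ΔN = −sin φ cos λ·ΔX − sin φ sin λ·ΔY + cos φ·ΔZ = −(-0.918713)(-0.893559)(402.0) − (-0.918713)(-0.448946)(192.8) + (0.394927)(-45.8) = -427.62 m.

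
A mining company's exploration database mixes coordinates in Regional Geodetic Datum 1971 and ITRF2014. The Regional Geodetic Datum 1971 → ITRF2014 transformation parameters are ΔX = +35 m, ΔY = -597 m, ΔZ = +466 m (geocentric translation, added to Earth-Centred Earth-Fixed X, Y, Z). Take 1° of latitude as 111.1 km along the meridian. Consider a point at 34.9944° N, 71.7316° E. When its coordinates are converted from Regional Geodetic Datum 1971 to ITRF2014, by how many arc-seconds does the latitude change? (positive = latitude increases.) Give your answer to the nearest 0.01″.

sin φ = 0.573496, cos φ = 0.819208, sin λ = 0.949599, cos λ = 0.313469.
North component: ΔN = −sin φ cos λ·ΔX − sin φ sin λ·ΔY + cos φ·ΔZ = −(0.573496)(0.313469)(35) − (0.573496)(0.949599)(-597) + (0.819208)(466) = 700.58 m.
1° of latitude spans 111100 m, so Δφ = 700.58 / 111100 × 3600 = 22.701″.

Δφ = 22.70″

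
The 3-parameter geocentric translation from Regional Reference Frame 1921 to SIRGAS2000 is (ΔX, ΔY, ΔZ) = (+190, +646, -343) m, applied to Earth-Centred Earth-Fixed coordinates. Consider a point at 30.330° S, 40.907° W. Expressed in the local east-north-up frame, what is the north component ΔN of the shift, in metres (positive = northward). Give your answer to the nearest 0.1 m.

ΔN = -437.2 m

The local north axis is (−sin φ cos λ, −sin φ sin λ, cos φ), giving ΔN = 72.514 − 213.618 − 296.054 = -437.16 m.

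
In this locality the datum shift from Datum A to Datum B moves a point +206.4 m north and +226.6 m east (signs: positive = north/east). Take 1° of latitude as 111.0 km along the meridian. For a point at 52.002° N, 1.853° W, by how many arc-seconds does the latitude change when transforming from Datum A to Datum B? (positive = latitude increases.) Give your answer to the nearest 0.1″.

1° of latitude = 111.0 km, so Δφ = 206.4 / 111000 = 0.0018595° = 6.694″.

Δφ = 6.7″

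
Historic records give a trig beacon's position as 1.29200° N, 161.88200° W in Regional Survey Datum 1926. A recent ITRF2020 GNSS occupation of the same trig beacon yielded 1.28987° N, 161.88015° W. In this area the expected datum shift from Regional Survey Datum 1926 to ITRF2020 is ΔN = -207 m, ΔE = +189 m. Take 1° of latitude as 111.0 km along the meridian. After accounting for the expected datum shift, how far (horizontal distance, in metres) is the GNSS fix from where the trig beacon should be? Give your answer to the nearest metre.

34 m

Observed coordinate differences: Δφ = -0.00213°, Δλ = +0.00185°.
Converting to metres (1° lat = 111000 m, cos φ = 0.999746): observed ΔN = -236.4 m, observed ΔE = 205.3 m.
Subtracting the expected shift leaves a residual of -236.4 − (-207) = -29.4 m north and 205.3 − (189) = 16.3 m east.
Residual distance = √((-29.4)² + 16.3²) = 33.6 m.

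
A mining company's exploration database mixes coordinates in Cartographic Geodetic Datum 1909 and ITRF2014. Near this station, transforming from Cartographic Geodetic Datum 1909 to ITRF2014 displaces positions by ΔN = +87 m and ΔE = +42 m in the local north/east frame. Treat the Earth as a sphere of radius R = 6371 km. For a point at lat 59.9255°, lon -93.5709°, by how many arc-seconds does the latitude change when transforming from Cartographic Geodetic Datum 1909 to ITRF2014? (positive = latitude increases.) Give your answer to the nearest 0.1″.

On a sphere of radius R, 1 rad of latitude = R, so Δφ = ΔN / R = 87.0 / 6371000 = 1.3656e-05 rad = 2.817″.

Δφ = 2.8″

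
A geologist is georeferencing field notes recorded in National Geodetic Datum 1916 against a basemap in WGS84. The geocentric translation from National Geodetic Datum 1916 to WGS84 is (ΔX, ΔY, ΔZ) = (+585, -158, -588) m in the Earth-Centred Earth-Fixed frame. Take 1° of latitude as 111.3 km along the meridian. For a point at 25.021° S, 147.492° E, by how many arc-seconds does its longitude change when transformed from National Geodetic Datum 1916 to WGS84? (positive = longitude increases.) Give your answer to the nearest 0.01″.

sin φ = -0.422950, cos φ = 0.906153, sin λ = 0.537417, cos λ = -0.843316.
East component: ΔE = −sin λ·ΔX + cos λ·ΔY = −(0.537417)(585) + (-0.843316)(-158) = -181.15 m.
1° of latitude spans 111300 m; at latitude φ, 1° of longitude spans that × cos φ = 100854.8 m, so Δλ = -181.15 / 100854.8 × 3600 = -6.466″.

Δλ = -6.47″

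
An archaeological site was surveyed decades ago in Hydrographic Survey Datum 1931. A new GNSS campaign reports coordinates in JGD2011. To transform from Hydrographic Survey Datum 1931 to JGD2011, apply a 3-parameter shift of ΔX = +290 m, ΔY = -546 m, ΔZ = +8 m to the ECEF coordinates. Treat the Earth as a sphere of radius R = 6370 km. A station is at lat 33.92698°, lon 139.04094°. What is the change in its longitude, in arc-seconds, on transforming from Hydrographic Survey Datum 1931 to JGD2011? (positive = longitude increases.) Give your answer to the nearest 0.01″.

sin φ = 0.558136, cos φ = 0.829750, sin λ = 0.655520, cos λ = -0.755178.
East component: ΔE = −sin λ·ΔX + cos λ·ΔY = −(0.655520)(290) + (-0.755178)(-546) = 222.23 m.
1° of latitude spans πR/180 = 111177 m; at latitude φ, 1° of longitude spans that × cos φ = 92249.5 m, so Δλ = 222.23 / 92249.5 × 3600 = 8.672″.

Δλ = 8.67″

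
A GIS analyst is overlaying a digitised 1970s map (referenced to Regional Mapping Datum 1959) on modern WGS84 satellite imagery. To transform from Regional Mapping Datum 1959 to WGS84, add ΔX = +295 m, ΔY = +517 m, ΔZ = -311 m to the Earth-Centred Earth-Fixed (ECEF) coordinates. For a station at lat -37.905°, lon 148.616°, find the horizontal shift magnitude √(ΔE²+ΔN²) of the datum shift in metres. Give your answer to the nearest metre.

At φ = -37.905°, λ = 148.616°: sin φ = -0.614354, cos φ = 0.789030, sin λ = 0.520771, cos λ = -0.853696.
ΔE = −sin λ·ΔX + cos λ·ΔY = −(0.520771)·(295) + (-0.853696)·(517) = -594.99 m.
ΔN = −sin φ cos λ·ΔX − sin φ sin λ·ΔY + cos φ·ΔZ = −(-0.614354)(-0.853696)(295) − (-0.614354)(0.520771)(517) + (0.789030)(-311) = -234.70 m.
Horizontal magnitude = √(ΔE² + ΔN²) = √((-594.99)² + (-234.70)²) = 639.61 m.

640 m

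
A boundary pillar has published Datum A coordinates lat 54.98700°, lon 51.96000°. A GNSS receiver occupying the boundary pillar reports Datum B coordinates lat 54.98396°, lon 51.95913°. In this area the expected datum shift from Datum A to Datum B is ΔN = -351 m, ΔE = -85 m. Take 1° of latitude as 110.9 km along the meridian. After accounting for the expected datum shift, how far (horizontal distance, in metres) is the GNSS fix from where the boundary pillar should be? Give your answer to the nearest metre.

33 m

Observed coordinate differences: Δφ = -0.00304°, Δλ = -0.00087°.
Converting to metres (1° lat = 110900 m, cos φ = 0.573762): observed ΔN = -337.1 m, observed ΔE = -55.4 m.
Subtracting the expected shift leaves a residual of -337.1 − (-351) = 13.9 m north and -55.4 − (-85) = 29.6 m east.
Residual distance = √(13.9² + 29.6²) = 32.7 m.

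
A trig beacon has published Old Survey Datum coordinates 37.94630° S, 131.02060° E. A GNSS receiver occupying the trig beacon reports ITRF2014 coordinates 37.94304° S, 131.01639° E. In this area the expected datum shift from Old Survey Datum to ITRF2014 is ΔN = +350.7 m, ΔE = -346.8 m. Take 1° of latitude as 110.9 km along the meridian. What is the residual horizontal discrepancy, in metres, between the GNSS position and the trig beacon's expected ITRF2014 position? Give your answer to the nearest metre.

24 m

Observed coordinate differences: Δφ = +0.00326°, Δλ = -0.00421°.
Converting to metres (1° lat = 110900 m, cos φ = 0.788587): observed ΔN = 361.5 m, observed ΔE = -368.2 m.
Subtracting the expected shift leaves a residual of 361.5 − (350.7) = 10.8 m north and -368.2 − (-346.8) = -21.4 m east.
Residual distance = √(10.8² + (-21.4)²) = 24.0 m.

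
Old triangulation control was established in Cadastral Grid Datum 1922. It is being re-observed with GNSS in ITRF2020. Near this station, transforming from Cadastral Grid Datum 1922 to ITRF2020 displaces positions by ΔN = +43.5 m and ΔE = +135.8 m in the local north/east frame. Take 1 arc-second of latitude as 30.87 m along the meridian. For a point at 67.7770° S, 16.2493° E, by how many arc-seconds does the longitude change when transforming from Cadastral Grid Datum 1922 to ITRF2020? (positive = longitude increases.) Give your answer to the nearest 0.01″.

At latitude -67.7770°, cos φ = 0.378212.
1″ of longitude at this latitude = 30.87 × cos φ = 11.6754 m, so Δλ = 135.8 / 11.6754 = 11.631″.

Δλ = 11.63″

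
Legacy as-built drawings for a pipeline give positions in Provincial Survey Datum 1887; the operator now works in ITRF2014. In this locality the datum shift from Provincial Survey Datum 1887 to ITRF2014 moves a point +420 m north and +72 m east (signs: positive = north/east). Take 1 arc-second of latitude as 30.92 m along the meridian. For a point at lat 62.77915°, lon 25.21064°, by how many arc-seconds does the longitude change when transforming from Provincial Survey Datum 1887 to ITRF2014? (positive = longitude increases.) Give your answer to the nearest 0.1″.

Δλ = 5.1″

At latitude 62.77915°, cos φ = 0.457422.
1″ of longitude at this latitude = 30.92 × cos φ = 14.1435 m, so Δλ = 72.0 / 14.1435 = 5.091″.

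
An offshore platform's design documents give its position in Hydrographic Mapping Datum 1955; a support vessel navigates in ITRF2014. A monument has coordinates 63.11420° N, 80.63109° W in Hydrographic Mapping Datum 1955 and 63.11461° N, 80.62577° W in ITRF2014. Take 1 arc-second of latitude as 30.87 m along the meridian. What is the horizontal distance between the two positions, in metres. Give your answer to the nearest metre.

Δφ = 63.11461° − 63.11420° = +0.00041°; Δλ = -80.62577° − -80.63109° = +0.00532°.
1° of latitude = 3600 × 30.87 = 111132 m.
ΔN = Δφ × 111132 = 45.6 m; ΔE = Δλ × 111132 × cos(63.11420°) = +0.00532 × 111132 × 0.452214 = 267.4 m.
Distance = √(ΔE² + ΔN²) = √(267.4² + 45.6²) = 271.2 m.

271 m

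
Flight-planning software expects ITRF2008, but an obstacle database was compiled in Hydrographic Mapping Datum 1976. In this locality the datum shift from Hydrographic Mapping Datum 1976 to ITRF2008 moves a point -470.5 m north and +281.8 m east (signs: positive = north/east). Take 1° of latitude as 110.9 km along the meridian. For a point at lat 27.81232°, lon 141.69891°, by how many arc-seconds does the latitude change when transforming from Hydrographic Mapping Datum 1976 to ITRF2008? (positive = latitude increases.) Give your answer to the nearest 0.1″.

Δφ = -15.3″

1° of latitude = 110.9 km, so Δφ = -470.5 / 110900 = -0.0042426° = -15.273″.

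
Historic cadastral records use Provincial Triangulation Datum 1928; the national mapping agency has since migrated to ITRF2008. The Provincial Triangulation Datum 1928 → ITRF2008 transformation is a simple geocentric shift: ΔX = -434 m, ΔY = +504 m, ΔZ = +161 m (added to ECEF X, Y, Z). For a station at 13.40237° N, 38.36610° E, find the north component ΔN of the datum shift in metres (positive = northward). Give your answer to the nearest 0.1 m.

At φ = 13.40237°, λ = 38.36610°: sin φ = 0.231788, cos φ = 0.972766, sin λ = 0.620684, cos λ = 0.784061.
ΔN = −sin φ cos λ·ΔX − sin φ sin λ·ΔY + cos φ·ΔZ = −(0.231788)(0.784061)(-434) − (0.231788)(0.620684)(504) + (0.972766)(161) = 162.98 m.

ΔN = 163.0 m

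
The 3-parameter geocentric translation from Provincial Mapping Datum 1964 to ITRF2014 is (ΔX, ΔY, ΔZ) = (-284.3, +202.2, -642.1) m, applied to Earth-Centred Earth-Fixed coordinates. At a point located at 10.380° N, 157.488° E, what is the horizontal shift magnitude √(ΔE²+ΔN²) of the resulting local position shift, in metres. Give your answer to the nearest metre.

697 m

At φ = 10.380°, λ = 157.488°: sin φ = 0.180176, cos φ = 0.983634, sin λ = 0.382877, cos λ = -0.923799.
ΔE = −sin λ·ΔX + cos λ·ΔY = −(0.382877)·(-284.3) + (-0.923799)·(202.2) = -77.94 m.
ΔN = −sin φ cos λ·ΔX − sin φ sin λ·ΔY + cos φ·ΔZ = −(0.180176)(-0.923799)(-284.3) − (0.180176)(0.382877)(202.2) + (0.983634)(-642.1) = -692.86 m.
Horizontal magnitude = √(ΔE² + ΔN²) = √((-77.94)² + (-692.86)²) = 697.23 m.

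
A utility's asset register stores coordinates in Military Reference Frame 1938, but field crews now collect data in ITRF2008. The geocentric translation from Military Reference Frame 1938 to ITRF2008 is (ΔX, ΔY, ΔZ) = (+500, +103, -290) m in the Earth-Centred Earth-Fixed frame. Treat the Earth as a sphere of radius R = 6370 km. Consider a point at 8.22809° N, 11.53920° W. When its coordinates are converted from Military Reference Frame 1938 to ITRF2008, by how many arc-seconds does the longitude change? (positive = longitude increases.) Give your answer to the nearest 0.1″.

sin φ = 0.143114, cos φ = 0.989706, sin λ = -0.200038, cos λ = 0.979788.
East component: ΔE = −sin λ·ΔX + cos λ·ΔY = −(-0.200038)(500) + (0.979788)(103) = 200.94 m.
1° of latitude spans πR/180 = 111177 m; at latitude φ, 1° of longitude spans that × cos φ = 110033.0 m, so Δλ = 200.94 / 110033.0 × 3600 = 6.574″.

Δλ = 6.6″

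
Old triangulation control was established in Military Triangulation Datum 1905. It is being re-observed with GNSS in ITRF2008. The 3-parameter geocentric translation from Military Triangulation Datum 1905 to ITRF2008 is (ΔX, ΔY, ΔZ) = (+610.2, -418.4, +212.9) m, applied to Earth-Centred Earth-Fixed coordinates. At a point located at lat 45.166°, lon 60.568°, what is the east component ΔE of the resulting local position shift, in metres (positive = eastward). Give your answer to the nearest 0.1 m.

At φ = 45.166°, λ = 60.568°: sin φ = 0.709152, cos φ = 0.705055, sin λ = 0.870940, cos λ = 0.491390.
ΔE = −sin λ·ΔX + cos λ·ΔY = −(0.870940)·(610.2) + (0.491390)·(-418.4) = -737.04 m.

ΔE = -737.0 m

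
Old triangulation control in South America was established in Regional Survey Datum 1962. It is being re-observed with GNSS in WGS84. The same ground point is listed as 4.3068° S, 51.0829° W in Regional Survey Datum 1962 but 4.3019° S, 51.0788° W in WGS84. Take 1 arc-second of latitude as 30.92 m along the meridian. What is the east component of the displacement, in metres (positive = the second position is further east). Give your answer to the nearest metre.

Δφ = -4.3019° − -4.3068° = +0.0049°; Δλ = -51.0788° − -51.0829° = +0.0041°.
1° of latitude = 3600 × 30.92 = 111312 m.
ΔN = Δφ × 111312 = 545.4 m; ΔE = Δλ × 111312 × cos(-4.3068°) = +0.0041 × 111312 × 0.997176 = 455.1 m.

ΔE = 455 m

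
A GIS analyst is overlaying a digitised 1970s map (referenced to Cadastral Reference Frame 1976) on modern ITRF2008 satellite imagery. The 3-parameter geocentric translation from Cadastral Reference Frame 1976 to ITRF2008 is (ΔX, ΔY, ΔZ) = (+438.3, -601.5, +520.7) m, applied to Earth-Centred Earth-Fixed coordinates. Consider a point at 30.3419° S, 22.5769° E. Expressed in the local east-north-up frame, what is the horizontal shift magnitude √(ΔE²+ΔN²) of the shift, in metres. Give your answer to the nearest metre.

901 m

At φ = -30.3419°, λ = 22.5769°: sin φ = -0.505159, cos φ = 0.863026, sin λ = 0.383923, cos λ = 0.923365.
ΔE = −sin λ·ΔX + cos λ·ΔY = −(0.383923)·(438.3) + (0.923365)·(-601.5) = -723.68 m.
ΔN = −sin φ cos λ·ΔX − sin φ sin λ·ΔY + cos φ·ΔZ = −(-0.505159)(0.923365)(438.3) − (-0.505159)(0.383923)(-601.5) + (0.863026)(520.7) = 537.16 m.
Horizontal magnitude = √(ΔE² + ΔN²) = √((-723.68)² + 537.16²) = 901.25 m.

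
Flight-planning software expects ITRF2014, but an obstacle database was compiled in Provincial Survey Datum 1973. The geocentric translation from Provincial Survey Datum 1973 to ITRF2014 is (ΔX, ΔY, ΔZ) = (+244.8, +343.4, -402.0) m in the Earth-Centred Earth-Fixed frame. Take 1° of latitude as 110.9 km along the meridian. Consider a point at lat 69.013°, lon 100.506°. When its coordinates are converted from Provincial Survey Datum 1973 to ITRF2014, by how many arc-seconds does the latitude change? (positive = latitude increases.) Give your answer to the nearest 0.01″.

sin φ = 0.933662, cos φ = 0.358156, sin λ = 0.983236, cos λ = -0.182338.
North component: ΔN = −sin φ cos λ·ΔX − sin φ sin λ·ΔY + cos φ·ΔZ = −(0.933662)(-0.182338)(244.8) − (0.933662)(0.983236)(343.4) + (0.358156)(-402.0) = -417.55 m.
1° of latitude spans 110900 m, so Δφ = -417.55 / 110900 × 3600 = -13.554″.

Δφ = -13.55″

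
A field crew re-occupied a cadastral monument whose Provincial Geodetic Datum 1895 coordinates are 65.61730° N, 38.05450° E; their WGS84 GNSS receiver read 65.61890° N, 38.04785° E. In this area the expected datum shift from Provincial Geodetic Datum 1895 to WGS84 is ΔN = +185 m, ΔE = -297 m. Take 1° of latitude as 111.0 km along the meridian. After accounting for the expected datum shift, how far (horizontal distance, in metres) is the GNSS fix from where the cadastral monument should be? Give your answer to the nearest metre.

Observed coordinate differences: Δφ = +0.00160°, Δλ = -0.00665°.
Converting to metres (1° lat = 111000 m, cos φ = 0.412829): observed ΔN = 177.6 m, observed ΔE = -304.7 m.
Subtracting the expected shift leaves a residual of 177.6 − (185) = -7.4 m north and -304.7 − (-297) = -7.7 m east.
Residual distance = √((-7.4)² + (-7.7)²) = 10.7 m.

11 m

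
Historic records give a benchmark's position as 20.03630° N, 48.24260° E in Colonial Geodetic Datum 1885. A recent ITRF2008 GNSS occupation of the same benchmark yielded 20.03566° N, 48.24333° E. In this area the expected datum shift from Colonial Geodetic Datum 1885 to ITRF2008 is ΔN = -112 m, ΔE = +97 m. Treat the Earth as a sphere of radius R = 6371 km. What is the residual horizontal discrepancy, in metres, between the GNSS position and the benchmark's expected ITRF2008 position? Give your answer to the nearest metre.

Observed coordinate differences: Δφ = -0.00064°, Δλ = +0.00073°.
Converting to metres (1° lat = 111195 m, cos φ = 0.939476): observed ΔN = -71.2 m, observed ΔE = 76.3 m.
Subtracting the expected shift leaves a residual of -71.2 − (-112) = 40.8 m north and 76.3 − (97) = -20.7 m east.
Residual distance = √(40.8² + (-20.7)²) = 45.8 m.

46 m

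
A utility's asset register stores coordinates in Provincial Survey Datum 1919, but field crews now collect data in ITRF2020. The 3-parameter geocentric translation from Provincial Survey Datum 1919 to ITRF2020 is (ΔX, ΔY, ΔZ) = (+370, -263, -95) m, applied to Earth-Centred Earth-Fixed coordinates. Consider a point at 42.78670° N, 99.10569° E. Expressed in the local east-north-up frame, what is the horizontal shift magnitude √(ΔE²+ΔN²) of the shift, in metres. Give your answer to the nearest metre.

355 m

At φ = 42.78670°, λ = 99.10569°: sin φ = 0.679271, cos φ = 0.733888, sin λ = 0.987398, cos λ = -0.158256.
ΔE = −sin λ·ΔX + cos λ·ΔY = −(0.987398)·(370) + (-0.158256)·(-263) = -323.72 m.
ΔN = −sin φ cos λ·ΔX − sin φ sin λ·ΔY + cos φ·ΔZ = −(0.679271)(-0.158256)(370) − (0.679271)(0.987398)(-263) + (0.733888)(-95) = 146.45 m.
Horizontal magnitude = √(ΔE² + ΔN²) = √((-323.72)² + 146.45²) = 355.30 m.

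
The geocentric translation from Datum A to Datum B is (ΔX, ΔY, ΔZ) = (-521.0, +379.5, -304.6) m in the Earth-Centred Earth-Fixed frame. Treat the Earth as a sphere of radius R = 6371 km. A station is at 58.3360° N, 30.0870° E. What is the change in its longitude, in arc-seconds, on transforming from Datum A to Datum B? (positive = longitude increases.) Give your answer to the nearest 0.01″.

Δλ = 36.36″

sin φ = 0.851141, cos φ = 0.524937, sin λ = 0.501314, cos λ = 0.865265.
East component: ΔE = −sin λ·ΔX + cos λ·ΔY = −(0.501314)(-521.0) + (0.865265)(379.5) = 589.55 m.
1° of latitude spans πR/180 = 111195 m; at latitude φ, 1° of longitude spans that × cos φ = 58370.3 m, so Δλ = 589.55 / 58370.3 × 3600 = 36.361″.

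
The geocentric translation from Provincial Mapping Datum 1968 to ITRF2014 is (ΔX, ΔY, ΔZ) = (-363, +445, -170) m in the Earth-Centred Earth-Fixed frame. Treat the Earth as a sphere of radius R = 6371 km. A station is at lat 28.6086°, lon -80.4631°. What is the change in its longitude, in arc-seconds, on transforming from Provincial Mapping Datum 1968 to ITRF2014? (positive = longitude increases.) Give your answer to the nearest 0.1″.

sin φ = 0.478824, cos φ = 0.877911, sin λ = -0.986179, cos λ = 0.165683.
East component: ΔE = −sin λ·ΔX + cos λ·ΔY = −(-0.986179)(-363) + (0.165683)(445) = -284.25 m.
1° of latitude spans πR/180 = 111195 m; at latitude φ, 1° of longitude spans that × cos φ = 97619.3 m, so Δλ = -284.25 / 97619.3 × 3600 = -10.483″.

Δλ = -10.5″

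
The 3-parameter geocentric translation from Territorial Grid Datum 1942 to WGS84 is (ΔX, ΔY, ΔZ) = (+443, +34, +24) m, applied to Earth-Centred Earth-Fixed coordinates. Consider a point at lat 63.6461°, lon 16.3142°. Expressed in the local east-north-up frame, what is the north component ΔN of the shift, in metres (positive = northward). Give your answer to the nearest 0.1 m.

ΔN = -378.9 m

At φ = 63.6461°, λ = 16.3142°: sin φ = 0.896069, cos φ = 0.443914, sin λ = 0.280905, cos λ = 0.959736.
ΔN = −sin φ cos λ·ΔX − sin φ sin λ·ΔY + cos φ·ΔZ = −(0.896069)(0.959736)(443) − (0.896069)(0.280905)(34) + (0.443914)(24) = -378.88 m.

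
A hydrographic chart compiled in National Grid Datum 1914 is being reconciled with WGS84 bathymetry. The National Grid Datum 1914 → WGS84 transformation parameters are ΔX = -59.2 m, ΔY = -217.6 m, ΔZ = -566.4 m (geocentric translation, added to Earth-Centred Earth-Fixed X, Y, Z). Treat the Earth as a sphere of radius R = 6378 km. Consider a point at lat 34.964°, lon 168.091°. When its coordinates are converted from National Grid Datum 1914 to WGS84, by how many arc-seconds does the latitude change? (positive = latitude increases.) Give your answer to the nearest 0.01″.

sin φ = 0.573062, cos φ = 0.819512, sin λ = 0.206358, cos λ = -0.978477.
North component: ΔN = −sin φ cos λ·ΔX − sin φ sin λ·ΔY + cos φ·ΔZ = −(0.573062)(-0.978477)(-59.2) − (0.573062)(0.206358)(-217.6) + (0.819512)(-566.4) = -471.63 m.
1° of latitude spans πR/180 = 111317 m, so Δφ = -471.63 / 111317 × 3600 = -15.253″.

Δφ = -15.25″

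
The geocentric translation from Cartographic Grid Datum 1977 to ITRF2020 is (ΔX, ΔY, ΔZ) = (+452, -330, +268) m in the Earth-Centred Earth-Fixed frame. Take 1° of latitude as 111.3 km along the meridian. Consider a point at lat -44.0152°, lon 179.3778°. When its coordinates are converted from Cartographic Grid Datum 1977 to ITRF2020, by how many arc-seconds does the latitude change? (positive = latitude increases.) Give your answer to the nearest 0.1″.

sin φ = -0.694849, cos φ = 0.719155, sin λ = 0.010859, cos λ = -0.999941.
North component: ΔN = −sin φ cos λ·ΔX − sin φ sin λ·ΔY + cos φ·ΔZ = −(-0.694849)(-0.999941)(452) − (-0.694849)(0.010859)(-330) + (0.719155)(268) = -123.81 m.
1° of latitude spans 111300 m, so Δφ = -123.81 / 111300 × 3600 = -4.005″.

Δφ = -4.0″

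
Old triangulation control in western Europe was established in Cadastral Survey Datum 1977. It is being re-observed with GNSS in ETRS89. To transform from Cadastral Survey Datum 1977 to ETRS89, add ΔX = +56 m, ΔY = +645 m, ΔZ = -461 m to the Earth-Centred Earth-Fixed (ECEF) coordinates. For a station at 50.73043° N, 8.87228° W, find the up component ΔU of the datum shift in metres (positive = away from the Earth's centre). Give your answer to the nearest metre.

At φ = 50.73043°, λ = -8.87228°: sin φ = 0.774176, cos φ = 0.632970, sin λ = -0.154232, cos λ = 0.988035.
ΔU = cos φ cos λ·ΔX + cos φ sin λ·ΔY + sin φ·ΔZ = (0.632970)(0.988035)(56) + (0.632970)(-0.154232)(645) + (0.774176)(-461) = -384.84 m.

ΔU = -385 m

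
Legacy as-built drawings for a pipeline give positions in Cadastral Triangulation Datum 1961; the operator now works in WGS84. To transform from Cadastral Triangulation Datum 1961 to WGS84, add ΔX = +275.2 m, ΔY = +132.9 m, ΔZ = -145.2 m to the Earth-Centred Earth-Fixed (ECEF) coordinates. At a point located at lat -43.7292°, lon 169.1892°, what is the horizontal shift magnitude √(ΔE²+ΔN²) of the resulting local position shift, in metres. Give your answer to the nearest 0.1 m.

329.5 m

The local east axis at (φ, λ) is (−sin λ, cos λ, 0), so ΔE = −sin(169.1892°)·275.2 + cos(169.1892°)·132.9 = -182.16 m.
The local north axis is (−sin φ cos λ, −sin φ sin λ, cos φ), giving ΔN = -186.856 + 17.231 − 104.924 = -274.55 m.
Horizontal magnitude = √(ΔE² + ΔN²) = √((-182.16)² + (-274.55)²) = 329.48 m.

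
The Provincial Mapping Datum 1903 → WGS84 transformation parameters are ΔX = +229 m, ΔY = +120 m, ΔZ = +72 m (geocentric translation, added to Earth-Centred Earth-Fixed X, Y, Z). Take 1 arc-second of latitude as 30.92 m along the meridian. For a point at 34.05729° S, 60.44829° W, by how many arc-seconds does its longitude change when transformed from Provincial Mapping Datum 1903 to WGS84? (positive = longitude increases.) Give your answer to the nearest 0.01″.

Δλ = 10.09″

sin φ = -0.560022, cos φ = 0.828478, sin λ = -0.869911, cos λ = 0.493209.
East component: ΔE = −sin λ·ΔX + cos λ·ΔY = −(-0.869911)(229) + (0.493209)(120) = 258.39 m.
1° of latitude spans 3600 × 30.92 = 111312 m; at latitude φ, 1° of longitude spans that × cos φ = 92219.5 m, so Δλ = 258.39 / 92219.5 × 3600 = 10.087″.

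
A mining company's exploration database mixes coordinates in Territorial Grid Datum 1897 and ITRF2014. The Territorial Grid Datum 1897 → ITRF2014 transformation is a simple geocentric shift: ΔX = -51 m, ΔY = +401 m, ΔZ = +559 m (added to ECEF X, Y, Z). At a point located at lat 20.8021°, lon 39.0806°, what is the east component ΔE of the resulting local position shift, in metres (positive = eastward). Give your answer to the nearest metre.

ΔE = 343 m

The local east axis at (φ, λ) is (−sin λ, cos λ, 0), so ΔE = −sin(39.0806°)·(-51) + cos(39.0806°)·401 = 343.43 m.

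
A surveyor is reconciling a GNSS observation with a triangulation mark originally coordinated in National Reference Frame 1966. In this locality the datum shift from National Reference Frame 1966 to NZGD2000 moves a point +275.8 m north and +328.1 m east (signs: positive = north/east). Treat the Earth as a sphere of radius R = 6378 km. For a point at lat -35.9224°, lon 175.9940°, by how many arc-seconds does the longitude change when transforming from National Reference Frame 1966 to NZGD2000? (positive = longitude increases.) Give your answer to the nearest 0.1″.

Δλ = 13.1″

At latitude -35.9224°, cos φ = 0.809812.
One radian of longitude at latitude φ spans R cos φ, so Δλ = ΔE / (R cos φ) = 328.1 / (6378000 × 0.809812) = 6.3524e-05 rad = 13.103″.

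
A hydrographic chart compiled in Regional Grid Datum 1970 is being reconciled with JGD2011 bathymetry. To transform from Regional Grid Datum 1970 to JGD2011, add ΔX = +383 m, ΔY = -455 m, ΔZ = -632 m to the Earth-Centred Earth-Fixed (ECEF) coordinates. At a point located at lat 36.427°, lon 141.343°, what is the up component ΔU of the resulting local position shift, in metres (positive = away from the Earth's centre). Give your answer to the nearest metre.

At φ = 36.427°, λ = 141.343°: sin φ = 0.593798, cos φ = 0.804614, sin λ = 0.624657, cos λ = -0.780899.
ΔU = cos φ cos λ·ΔX + cos φ sin λ·ΔY + sin φ·ΔZ = (0.804614)(-0.780899)(383) + (0.804614)(0.624657)(-455) + (0.593798)(-632) = -844.61 m.

ΔU = -845 m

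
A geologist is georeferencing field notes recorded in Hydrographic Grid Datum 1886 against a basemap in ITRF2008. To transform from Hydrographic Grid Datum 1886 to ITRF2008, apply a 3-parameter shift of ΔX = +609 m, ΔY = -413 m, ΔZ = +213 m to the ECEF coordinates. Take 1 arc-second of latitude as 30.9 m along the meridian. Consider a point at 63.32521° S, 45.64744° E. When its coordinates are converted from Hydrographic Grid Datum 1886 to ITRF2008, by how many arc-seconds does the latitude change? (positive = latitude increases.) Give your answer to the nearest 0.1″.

sin φ = -0.893569, cos φ = 0.448926, sin λ = 0.715052, cos λ = 0.699072.
North component: ΔN = −sin φ cos λ·ΔX − sin φ sin λ·ΔY + cos φ·ΔZ = −(-0.893569)(0.699072)(609) − (-0.893569)(0.715052)(-413) + (0.448926)(213) = 212.16 m.
1° of latitude spans 3600 × 30.90 = 111240 m, so Δφ = 212.16 / 111240 × 3600 = 6.866″.

Δφ = 6.9″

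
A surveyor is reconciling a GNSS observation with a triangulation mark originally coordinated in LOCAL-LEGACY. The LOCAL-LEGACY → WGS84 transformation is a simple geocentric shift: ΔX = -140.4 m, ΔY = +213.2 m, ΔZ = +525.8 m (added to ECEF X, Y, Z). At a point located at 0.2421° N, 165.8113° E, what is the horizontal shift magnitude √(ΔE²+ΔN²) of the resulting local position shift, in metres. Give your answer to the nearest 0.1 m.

The local east axis at (φ, λ) is (−sin λ, cos λ, 0), so ΔE = −sin(165.8113°)·(-140.4) + cos(165.8113°)·213.2 = -172.28 m.
The local north axis is (−sin φ cos λ, −sin φ sin λ, cos φ), giving ΔN = -0.575 − 0.221 + 525.795 = 525.00 m.
Horizontal magnitude = √(ΔE² + ΔN²) = √((-172.28)² + 525.00²) = 552.54 m.

552.5 m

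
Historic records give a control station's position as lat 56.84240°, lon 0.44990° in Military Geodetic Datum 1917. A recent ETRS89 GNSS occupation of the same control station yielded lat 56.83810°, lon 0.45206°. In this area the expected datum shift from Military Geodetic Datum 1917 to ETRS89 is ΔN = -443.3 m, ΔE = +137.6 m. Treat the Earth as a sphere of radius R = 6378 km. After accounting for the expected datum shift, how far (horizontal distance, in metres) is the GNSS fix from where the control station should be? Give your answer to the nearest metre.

Observed coordinate differences: Δφ = -0.00430°, Δλ = +0.00216°.
Converting to metres (1° lat = 111317 m, cos φ = 0.546944): observed ΔN = -478.7 m, observed ΔE = 131.5 m.
Subtracting the expected shift leaves a residual of -478.7 − (-443.3) = -35.4 m north and 131.5 − (137.6) = -6.1 m east.
Residual distance = √((-35.4)² + (-6.1)²) = 35.9 m.

36 m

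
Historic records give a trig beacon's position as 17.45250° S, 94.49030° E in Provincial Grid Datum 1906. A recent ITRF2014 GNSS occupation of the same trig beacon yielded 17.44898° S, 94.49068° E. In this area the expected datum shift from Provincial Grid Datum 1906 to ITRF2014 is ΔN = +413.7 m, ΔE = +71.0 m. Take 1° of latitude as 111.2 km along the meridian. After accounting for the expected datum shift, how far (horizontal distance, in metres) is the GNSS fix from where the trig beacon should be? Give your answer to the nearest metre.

Observed coordinate differences: Δφ = +0.00352°, Δλ = +0.00038°.
Converting to metres (1° lat = 111200 m, cos φ = 0.953966): observed ΔN = 391.4 m, observed ΔE = 40.3 m.
Subtracting the expected shift leaves a residual of 391.4 − (413.7) = -22.3 m north and 40.3 − (71.0) = -30.7 m east.
Residual distance = √((-22.3)² + (-30.7)²) = 37.9 m.

38 m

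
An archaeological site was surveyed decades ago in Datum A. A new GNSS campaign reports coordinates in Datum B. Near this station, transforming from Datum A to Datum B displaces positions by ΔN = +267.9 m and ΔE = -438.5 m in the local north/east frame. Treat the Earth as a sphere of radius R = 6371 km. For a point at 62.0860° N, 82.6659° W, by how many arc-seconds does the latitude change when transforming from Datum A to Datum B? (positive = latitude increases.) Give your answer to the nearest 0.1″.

Δφ = 8.7″

On a sphere of radius R, 1 rad of latitude = R, so Δφ = ΔN / R = 267.9 / 6371000 = 4.2050e-05 rad = 8.673″.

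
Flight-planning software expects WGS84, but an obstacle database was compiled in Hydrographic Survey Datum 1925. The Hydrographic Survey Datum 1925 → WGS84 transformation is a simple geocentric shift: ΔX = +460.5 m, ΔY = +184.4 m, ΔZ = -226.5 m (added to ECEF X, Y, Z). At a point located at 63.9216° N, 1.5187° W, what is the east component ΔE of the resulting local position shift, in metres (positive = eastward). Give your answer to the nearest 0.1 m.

The local east axis at (φ, λ) is (−sin λ, cos λ, 0), so ΔE = −sin(-1.5187°)·460.5 + cos(-1.5187°)·184.4 = 196.54 m.

ΔE = 196.5 m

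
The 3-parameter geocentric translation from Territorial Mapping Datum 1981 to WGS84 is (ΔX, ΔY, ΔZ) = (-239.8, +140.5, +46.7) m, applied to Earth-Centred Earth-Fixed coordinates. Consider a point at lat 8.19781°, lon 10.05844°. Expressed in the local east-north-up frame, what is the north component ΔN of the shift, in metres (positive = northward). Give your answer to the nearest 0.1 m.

The local north axis is (−sin φ cos λ, −sin φ sin λ, cos φ), giving ΔN = 33.668 − 3.499 + 46.223 = 76.39 m.

ΔN = 76.4 m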